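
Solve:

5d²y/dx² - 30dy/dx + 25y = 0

Characteristic equation: 5r² - 30r + 25 = 0
Divide by 5: r² - 6r + 5 = 0
Roots: r = 1, 5 (distinct real)
General solution: y = C₁e^x + C₂e^(5x)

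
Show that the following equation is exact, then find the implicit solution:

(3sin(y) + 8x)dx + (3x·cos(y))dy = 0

Verify exactness: ∂M/∂y = ∂N/∂x ✓
Find F(x,y) such that ∂F/∂x = M, ∂F/∂y = N
Solution: 3x·sin(y) + 4x² = C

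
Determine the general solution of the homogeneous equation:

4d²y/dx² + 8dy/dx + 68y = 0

Characteristic equation: 4r² + 8r + 68 = 0
Divide by 4: r² + 2r + 17 = 0
Roots: r = -1 ± 4i (complex conjugates)
General solution: y = e^(-x)(C₁cos(4x) + C₂sin(4x))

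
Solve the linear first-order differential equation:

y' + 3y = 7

Using integrating factor method:

General solution: y = 7/3 + Ce^(-3x)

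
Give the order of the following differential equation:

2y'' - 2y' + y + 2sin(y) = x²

The order is 2 (highest derivative is of order 2).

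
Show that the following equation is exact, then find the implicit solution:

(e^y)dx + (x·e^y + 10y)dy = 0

Verify exactness: ∂M/∂y = ∂N/∂x ✓
Find F(x,y) such that ∂F/∂x = M, ∂F/∂y = N
Solution: x·e^y + 5y² = C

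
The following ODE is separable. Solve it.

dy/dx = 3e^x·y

Separating variables and integrating:
ln|y| = 3e^x + C

General solution: y = Ce^(3e^x)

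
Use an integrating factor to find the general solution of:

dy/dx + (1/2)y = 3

Using integrating factor method:

General solution: y = 6 + Ce^(-x/2)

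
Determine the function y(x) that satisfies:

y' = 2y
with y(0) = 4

General solution: y = Ce^(2x)
Applying IC y(0) = 4:
Particular solution: y = 4e^(2x)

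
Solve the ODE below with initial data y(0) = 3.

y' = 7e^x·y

General solution: y = Ce^(7e^x)
Applying IC y(0) = 3:
Particular solution: y = 3e^(7(e^x - 1))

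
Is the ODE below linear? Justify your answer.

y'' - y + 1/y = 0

No. Nonlinear (1/y term)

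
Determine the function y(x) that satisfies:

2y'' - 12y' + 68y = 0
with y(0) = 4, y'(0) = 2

General solution: y = e^(3x)(C₁cos(5x) + C₂sin(5x))
Complex roots r = 3 ± 5i
Applying ICs: C₁ = 4, C₂ = -2
Particular solution: y = e^(3x)(4cos(5x) - 2sin(5x))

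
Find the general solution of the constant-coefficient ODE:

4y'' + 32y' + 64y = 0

Characteristic equation: 4r² + 32r + 64 = 0
Divide by 4: r² + 8r + 16 = 0
Factored: (r + 4)² = 0
Repeated root: r = -4
General solution: y = (C₁ + C₂x)e^(-4x)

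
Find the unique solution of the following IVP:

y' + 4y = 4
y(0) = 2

General solution: y = 1 + Ce^(-4x)
Applying y(0) = 2: C = 2 - 1 = 1
Particular solution: y = 1 + e^(-4x)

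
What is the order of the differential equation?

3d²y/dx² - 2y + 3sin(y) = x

The order is 2 (highest derivative is of order 2).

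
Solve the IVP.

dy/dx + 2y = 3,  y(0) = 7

General solution: y = 3/2 + Ce^(-2x)
Applying y(0) = 7: C = 7 - 3/2 = 11/2
Particular solution: y = 3/2 + (11/2)e^(-2x)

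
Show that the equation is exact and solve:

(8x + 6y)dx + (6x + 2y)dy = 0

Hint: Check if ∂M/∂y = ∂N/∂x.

Verify exactness: ∂M/∂y = ∂N/∂x ✓
Find F(x,y) such that ∂F/∂x = M, ∂F/∂y = N
Solution: 4x² + 6xy + y² = C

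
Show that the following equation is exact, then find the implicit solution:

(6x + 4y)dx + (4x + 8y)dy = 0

Verify exactness: ∂M/∂y = ∂N/∂x ✓
Find F(x,y) such that ∂F/∂x = M, ∂F/∂y = N
Solution: 3x² + 4xy + 4y² = C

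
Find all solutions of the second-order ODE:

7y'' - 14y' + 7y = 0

Characteristic equation: 7r² - 14r + 7 = 0
Divide by 7: r² - 2r + 1 = 0
Factored: (r - 1)² = 0
Repeated root: r = 1
General solution: y = (C₁ + C₂x)e^x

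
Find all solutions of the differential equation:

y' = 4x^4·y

Separating variables and integrating:
ln|y| = 4x^5/5 + C

General solution: y = Ce^(4x^5/5)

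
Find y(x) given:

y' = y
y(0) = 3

General solution: y = Ce^x
Applying IC y(0) = 3:
Particular solution: y = 3e^x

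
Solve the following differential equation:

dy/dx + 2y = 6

Using integrating factor method:

General solution: y = 3 + Ce^(-2x)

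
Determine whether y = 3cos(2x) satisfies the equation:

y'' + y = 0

Verification:
y'' = -12cos(2x)
y'' + y ≠ 0 (frequency mismatch: got 4 instead of 1)

No, it is not a solution.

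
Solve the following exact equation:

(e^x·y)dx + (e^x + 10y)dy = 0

Verify exactness: ∂M/∂y = ∂N/∂x ✓
Find F(x,y) such that ∂F/∂x = M, ∂F/∂y = N
Solution: e^x·y + 5y² = C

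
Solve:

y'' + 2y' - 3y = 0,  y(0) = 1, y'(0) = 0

General solution: y = C₁e^x + C₂e^(-3x)
Applying ICs: C₁ = 3/4, C₂ = 1/4
Particular solution: y = (3/4)e^x + (1/4)e^(-3x)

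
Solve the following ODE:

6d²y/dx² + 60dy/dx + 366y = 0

Characteristic equation: 6r² + 60r + 366 = 0
Divide by 6: r² + 10r + 61 = 0
Roots: r = -5 ± 6i (complex conjugates)
General solution: y = e^(-5x)(C₁cos(6x) + C₂sin(6x))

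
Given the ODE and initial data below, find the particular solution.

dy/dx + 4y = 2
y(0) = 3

General solution: y = 1/2 + Ce^(-4x)
Applying y(0) = 3: C = 3 - 1/2 = 5/2
Particular solution: y = 1/2 + (5/2)e^(-4x)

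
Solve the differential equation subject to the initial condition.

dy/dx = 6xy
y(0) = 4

General solution: y = Ce^(3x²)
Applying IC y(0) = 4:
Particular solution: y = 4e^(3x²)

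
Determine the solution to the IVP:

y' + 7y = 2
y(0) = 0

General solution: y = 2/7 + Ce^(-7x)
Applying y(0) = 0: C = 0 - 2/7 = -2/7
Particular solution: y = 2/7 - (2/7)e^(-7x)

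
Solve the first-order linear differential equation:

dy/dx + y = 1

Using integrating factor method:

General solution: y = 1 + Ce^(-x)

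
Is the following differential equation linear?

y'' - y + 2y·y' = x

No. Nonlinear (product y·y')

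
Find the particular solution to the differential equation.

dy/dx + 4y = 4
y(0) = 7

General solution: y = 1 + Ce^(-4x)
Applying y(0) = 7: C = 7 - 1 = 6
Particular solution: y = 1 + 6e^(-4x)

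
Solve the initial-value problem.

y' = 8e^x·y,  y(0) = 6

General solution: y = Ce^(8e^x)
Applying IC y(0) = 6:
Particular solution: y = 6e^(8(e^x - 1))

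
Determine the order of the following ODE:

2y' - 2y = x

The order is 1 (highest derivative is of order 1).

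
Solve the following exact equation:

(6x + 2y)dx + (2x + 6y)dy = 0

Verify exactness: ∂M/∂y = ∂N/∂x ✓
Find F(x,y) such that ∂F/∂x = M, ∂F/∂y = N
Solution: 3x² + 2xy + 3y² = C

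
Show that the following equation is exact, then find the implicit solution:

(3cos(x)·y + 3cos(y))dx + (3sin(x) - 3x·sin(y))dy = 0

Verify exactness: ∂M/∂y = ∂N/∂x ✓
Find F(x,y) such that ∂F/∂x = M, ∂F/∂y = N
Solution: 3sin(x)·y + 3x·cos(y) = C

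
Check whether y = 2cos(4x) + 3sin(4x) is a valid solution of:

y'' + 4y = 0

Verification:
y'' = -32cos(4x) - 48sin(4x)
y'' + 4y ≠ 0 (frequency mismatch: got 16 instead of 4)

No, it is not a solution.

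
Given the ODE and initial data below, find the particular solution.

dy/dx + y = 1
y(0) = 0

General solution: y = 1 + Ce^(-x)
Applying y(0) = 0: C = 0 - 1 = -1
Particular solution: y = 1 - e^(-x)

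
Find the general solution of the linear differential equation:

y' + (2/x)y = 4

Using integrating factor method:

General solution: y = (4/3)x + Cx^(-2)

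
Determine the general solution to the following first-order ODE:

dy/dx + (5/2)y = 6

Using integrating factor method:

General solution: y = 12/5 + Ce^(-5x/2)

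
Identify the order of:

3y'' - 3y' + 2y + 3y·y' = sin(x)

The order is 2 (highest derivative is of order 2).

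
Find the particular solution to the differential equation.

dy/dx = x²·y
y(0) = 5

General solution: y = Ce^(x³/3)
Applying IC y(0) = 5:
Particular solution: y = 5e^(x³/3)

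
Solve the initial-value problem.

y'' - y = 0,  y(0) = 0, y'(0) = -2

General solution: y = C₁e^x + C₂e^(-x)
Applying ICs: C₁ = -1, C₂ = 1
Particular solution: y = -e^x + e^(-x)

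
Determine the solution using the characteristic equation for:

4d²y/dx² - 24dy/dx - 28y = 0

Characteristic equation: 4r² - 24r - 28 = 0
Divide by 4: r² - 6r - 7 = 0
Roots: r = 7, -1 (distinct real)
General solution: y = C₁e^(7x) + C₂e^(-x)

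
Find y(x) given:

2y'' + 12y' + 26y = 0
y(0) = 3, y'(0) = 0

General solution: y = e^(-3x)(C₁cos(2x) + C₂sin(2x))
Complex roots r = -3 ± 2i
Applying ICs: C₁ = 3, C₂ = 9/2
Particular solution: y = e^(-3x)(3cos(2x) + (9/2)sin(2x))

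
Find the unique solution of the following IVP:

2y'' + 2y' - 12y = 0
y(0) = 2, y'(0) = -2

General solution: y = C₁e^(2x) + C₂e^(-3x)
Applying ICs: C₁ = 4/5, C₂ = 6/5
Particular solution: y = (4/5)e^(2x) + (6/5)e^(-3x)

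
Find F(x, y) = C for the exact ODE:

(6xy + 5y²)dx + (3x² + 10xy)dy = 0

Verify exactness: ∂M/∂y = ∂N/∂x ✓
Find F(x,y) such that ∂F/∂x = M, ∂F/∂y = N
Solution: 3x²y + 5xy² = C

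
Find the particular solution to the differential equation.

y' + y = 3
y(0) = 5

General solution: y = 3 + Ce^(-x)
Applying y(0) = 5: C = 5 - 3 = 2
Particular solution: y = 3 + 2e^(-x)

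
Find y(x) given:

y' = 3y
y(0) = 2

General solution: y = Ce^(3x)
Applying IC y(0) = 2:
Particular solution: y = 2e^(3x)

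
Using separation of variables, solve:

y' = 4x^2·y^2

Separating variables and integrating:
-1/y = 4x^3/3 + C

General solution: y^-1 = (-4/3)x^3 + C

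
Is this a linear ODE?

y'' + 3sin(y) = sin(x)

No. Nonlinear (sin(y) is nonlinear in y)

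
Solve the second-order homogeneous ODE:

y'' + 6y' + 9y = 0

Characteristic equation: r² + 6r + 9 = 0
Factored: (r + 3)² = 0
Repeated root: r = -3
General solution: y = (C₁ + C₂x)e^(-3x)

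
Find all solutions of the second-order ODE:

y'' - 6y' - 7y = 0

Characteristic equation: r² - 6r - 7 = 0
Roots: r = 7, -1 (distinct real)
General solution: y = C₁e^(7x) + C₂e^(-x)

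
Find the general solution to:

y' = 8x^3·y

Separating variables and integrating:
ln|y| = 2x^4 + C

General solution: y = Ce^(2x^4)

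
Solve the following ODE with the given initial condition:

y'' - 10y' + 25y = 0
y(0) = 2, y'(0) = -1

General solution: y = (C₁ + C₂x)e^(5x)
Repeated root r = 5
Applying ICs: C₁ = 2, C₂ = -11
Particular solution: y = (2 - 11x)e^(5x)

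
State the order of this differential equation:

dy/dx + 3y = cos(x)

The order is 1 (highest derivative is of order 1).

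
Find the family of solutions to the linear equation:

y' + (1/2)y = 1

Using integrating factor method:

General solution: y = 2 + Ce^(-x/2)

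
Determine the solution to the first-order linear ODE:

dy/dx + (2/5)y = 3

Using integrating factor method:

General solution: y = 15/2 + Ce^(-2x/5)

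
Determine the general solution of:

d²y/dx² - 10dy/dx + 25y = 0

Characteristic equation: r² - 10r + 25 = 0
Factored: (r - 5)² = 0
Repeated root: r = 5
General solution: y = (C₁ + C₂x)e^(5x)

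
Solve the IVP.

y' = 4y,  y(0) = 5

General solution: y = Ce^(4x)
Applying IC y(0) = 5:
Particular solution: y = 5e^(4x)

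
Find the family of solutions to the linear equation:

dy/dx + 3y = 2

Using integrating factor method:

General solution: y = 2/3 + Ce^(-3x)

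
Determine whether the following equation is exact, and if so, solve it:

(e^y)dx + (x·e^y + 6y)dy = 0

Verify exactness: ∂M/∂y = ∂N/∂x ✓
Find F(x,y) such that ∂F/∂x = M, ∂F/∂y = N
Solution: x·e^y + 3y² = C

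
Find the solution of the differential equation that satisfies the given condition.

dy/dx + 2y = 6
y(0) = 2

General solution: y = 3 + Ce^(-2x)
Applying y(0) = 2: C = 2 - 3 = -1
Particular solution: y = 3 - e^(-2x)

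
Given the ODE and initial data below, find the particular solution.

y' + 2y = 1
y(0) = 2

General solution: y = 1/2 + Ce^(-2x)
Applying y(0) = 2: C = 2 - 1/2 = 3/2
Particular solution: y = 1/2 + (3/2)e^(-2x)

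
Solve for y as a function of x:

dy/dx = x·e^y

Separating variables and integrating:
-e^(-y) = x²/2 + C

General solution: y = -ln(C - x²/2)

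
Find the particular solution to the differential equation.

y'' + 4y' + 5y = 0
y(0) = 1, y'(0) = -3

General solution: y = e^(-2x)(C₁cos(x) + C₂sin(x))
Complex roots r = -2 ± i
Applying ICs: C₁ = 1, C₂ = -1
Particular solution: y = e^(-2x)(cos(x) - sin(x))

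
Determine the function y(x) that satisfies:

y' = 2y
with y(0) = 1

General solution: y = Ce^(2x)
Applying IC y(0) = 1:
Particular solution: y = e^(2x)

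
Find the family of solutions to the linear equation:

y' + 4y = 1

Using integrating factor method:

General solution: y = 1/4 + Ce^(-4x)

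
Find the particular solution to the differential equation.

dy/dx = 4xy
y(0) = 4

General solution: y = Ce^(2x²)
Applying IC y(0) = 4:
Particular solution: y = 4e^(2x²)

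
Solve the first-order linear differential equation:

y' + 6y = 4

Using integrating factor method:

General solution: y = 2/3 + Ce^(-6x)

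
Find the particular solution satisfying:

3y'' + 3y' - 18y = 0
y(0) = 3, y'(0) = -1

General solution: y = C₁e^(2x) + C₂e^(-3x)
Applying ICs: C₁ = 8/5, C₂ = 7/5
Particular solution: y = (8/5)e^(2x) + (7/5)e^(-3x)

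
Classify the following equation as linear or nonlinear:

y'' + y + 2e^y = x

Nonlinear (e^y is nonlinear in y)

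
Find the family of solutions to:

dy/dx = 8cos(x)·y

Separating variables and integrating:
ln|y| = 8sin(x) + C

General solution: y = Ce^(8sin(x))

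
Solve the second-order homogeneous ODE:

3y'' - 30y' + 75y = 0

Characteristic equation: 3r² - 30r + 75 = 0
Divide by 3: r² - 10r + 25 = 0
Factored: (r - 5)² = 0
Repeated root: r = 5
General solution: y = (C₁ + C₂x)e^(5x)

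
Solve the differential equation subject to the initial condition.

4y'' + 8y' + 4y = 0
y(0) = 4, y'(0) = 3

General solution: y = (C₁ + C₂x)e^(-x)
Repeated root r = -1
Applying ICs: C₁ = 4, C₂ = 7
Particular solution: y = (4 + 7x)e^(-x)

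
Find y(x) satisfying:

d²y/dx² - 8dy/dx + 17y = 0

Characteristic equation: r² - 8r + 17 = 0
Roots: r = 4 ± i (complex conjugates)
General solution: y = e^(4x)(C₁cos(x) + C₂sin(x))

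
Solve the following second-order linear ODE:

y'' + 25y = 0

Characteristic equation: r² + 25 = 0
Roots: r = ±5i (complex conjugates)
General solution: y = C₁cos(5x) + C₂sin(5x)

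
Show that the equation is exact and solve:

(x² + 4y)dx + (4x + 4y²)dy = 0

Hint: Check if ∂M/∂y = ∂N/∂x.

Verify exactness: ∂M/∂y = ∂N/∂x ✓
Find F(x,y) such that ∂F/∂x = M, ∂F/∂y = N
Solution: x³/3 + 4xy + 4y³/3 = C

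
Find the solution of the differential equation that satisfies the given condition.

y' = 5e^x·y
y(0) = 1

General solution: y = Ce^(5e^x)
Applying IC y(0) = 1:
Particular solution: y = e^(5(e^x - 1))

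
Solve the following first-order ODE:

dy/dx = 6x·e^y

Separating variables and integrating:
-e^(-y) = 3x² + C

General solution: y = -ln(C - 3x²)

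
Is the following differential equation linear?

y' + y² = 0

No. Nonlinear (y² term)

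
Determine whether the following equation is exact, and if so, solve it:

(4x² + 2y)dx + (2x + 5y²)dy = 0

Verify exactness: ∂M/∂y = ∂N/∂x ✓
Find F(x,y) such that ∂F/∂x = M, ∂F/∂y = N
Solution: 4x³/3 + 2xy + 5y³/3 = C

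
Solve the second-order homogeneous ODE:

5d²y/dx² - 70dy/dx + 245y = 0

Characteristic equation: 5r² - 70r + 245 = 0
Divide by 5: r² - 14r + 49 = 0
Factored: (r - 7)² = 0
Repeated root: r = 7
General solution: y = (C₁ + C₂x)e^(7x)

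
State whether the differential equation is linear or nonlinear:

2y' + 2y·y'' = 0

Nonlinear (y·y'' term)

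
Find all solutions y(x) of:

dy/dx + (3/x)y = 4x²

Using integrating factor method:

General solution: y = (2/3)x^3 + Cx^(-3)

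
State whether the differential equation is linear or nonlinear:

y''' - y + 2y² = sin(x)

Nonlinear (y² term)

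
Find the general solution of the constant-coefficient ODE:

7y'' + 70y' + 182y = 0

Characteristic equation: 7r² + 70r + 182 = 0
Divide by 7: r² + 10r + 26 = 0
Roots: r = -5 ± i (complex conjugates)
General solution: y = e^(-5x)(C₁cos(x) + C₂sin(x))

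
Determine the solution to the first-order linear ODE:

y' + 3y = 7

Using integrating factor method:

General solution: y = 7/3 + Ce^(-3x)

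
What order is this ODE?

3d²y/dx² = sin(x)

The order is 2 (highest derivative is of order 2).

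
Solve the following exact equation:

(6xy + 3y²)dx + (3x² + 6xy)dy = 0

Verify exactness: ∂M/∂y = ∂N/∂x ✓
Find F(x,y) such that ∂F/∂x = M, ∂F/∂y = N
Solution: 3x²y + 3xy² = C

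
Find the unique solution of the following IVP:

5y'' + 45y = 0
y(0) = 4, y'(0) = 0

General solution: y = C₁cos(3x) + C₂sin(3x)
Complex roots r = ±3i
Applying ICs: C₁ = 4, C₂ = 0
Particular solution: y = 4cos(3x)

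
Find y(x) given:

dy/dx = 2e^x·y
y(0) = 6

General solution: y = Ce^(2e^x)
Applying IC y(0) = 6:
Particular solution: y = 6e^(2(e^x - 1))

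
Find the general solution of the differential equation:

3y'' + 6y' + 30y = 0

Characteristic equation: 3r² + 6r + 30 = 0
Divide by 3: r² + 2r + 10 = 0
Roots: r = -1 ± 3i (complex conjugates)
General solution: y = e^(-x)(C₁cos(3x) + C₂sin(3x))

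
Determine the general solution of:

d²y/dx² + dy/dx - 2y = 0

Characteristic equation: r² + r - 2 = 0
Roots: r = 1, -2 (distinct real)
General solution: y = C₁e^x + C₂e^(-2x)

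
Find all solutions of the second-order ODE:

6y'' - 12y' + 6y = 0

Characteristic equation: 6r² - 12r + 6 = 0
Divide by 6: r² - 2r + 1 = 0
Factored: (r - 1)² = 0
Repeated root: r = 1
General solution: y = (C₁ + C₂x)e^x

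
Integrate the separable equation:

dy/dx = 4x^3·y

Separating variables and integrating:
ln|y| = x^4 + C

General solution: y = Ce^(x^4)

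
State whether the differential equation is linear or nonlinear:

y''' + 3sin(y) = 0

Nonlinear (sin(y) is nonlinear in y)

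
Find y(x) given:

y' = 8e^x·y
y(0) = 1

General solution: y = Ce^(8e^x)
Applying IC y(0) = 1:
Particular solution: y = e^(8(e^x - 1))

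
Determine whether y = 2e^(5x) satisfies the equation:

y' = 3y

Verification:
y = 2e^(5x)
y' = 10e^(5x)
But 3y = 6e^(5x)
y' ≠ 3y — the derivative does not match

No, it is not a solution.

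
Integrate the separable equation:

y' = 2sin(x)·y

Separating variables and integrating:
ln|y| = -2cos(x) + C

General solution: y = Ce^(-2cos(x))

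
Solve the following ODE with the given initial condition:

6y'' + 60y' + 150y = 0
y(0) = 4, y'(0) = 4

General solution: y = (C₁ + C₂x)e^(-5x)
Repeated root r = -5
Applying ICs: C₁ = 4, C₂ = 24
Particular solution: y = (4 + 24x)e^(-5x)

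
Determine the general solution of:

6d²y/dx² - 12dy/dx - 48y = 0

Characteristic equation: 6r² - 12r - 48 = 0
Divide by 6: r² - 2r - 8 = 0
Roots: r = 4, -2 (distinct real)
General solution: y = C₁e^(4x) + C₂e^(-2x)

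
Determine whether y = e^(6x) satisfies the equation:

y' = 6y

Verification:
y = e^(6x)
y' = 6e^(6x)
6y = 6e^(6x)
y' = 6y ✓

Yes, it is a solution.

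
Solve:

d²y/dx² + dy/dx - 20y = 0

Characteristic equation: r² + r - 20 = 0
Roots: r = 4, -5 (distinct real)
General solution: y = C₁e^(4x) + C₂e^(-5x)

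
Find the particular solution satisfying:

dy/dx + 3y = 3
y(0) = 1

General solution: y = 1 + Ce^(-3x)
Applying y(0) = 1: C = 1 - 1 = 0
Particular solution: y = 1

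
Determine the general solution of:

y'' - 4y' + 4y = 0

Characteristic equation: r² - 4r + 4 = 0
Factored: (r - 2)² = 0
Repeated root: r = 2
General solution: y = (C₁ + C₂x)e^(2x)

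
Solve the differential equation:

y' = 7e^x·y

Separating variables and integrating:
ln|y| = 7e^x + C

General solution: y = Ce^(7e^x)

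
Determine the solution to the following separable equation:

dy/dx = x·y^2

Separating variables and integrating:
-1/y = x^2/2 + C

General solution: y^-1 = (-1/2)x^2 + C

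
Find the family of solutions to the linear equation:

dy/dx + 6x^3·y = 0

Using integrating factor method:

General solution: y = Ce^(-3x^4/2)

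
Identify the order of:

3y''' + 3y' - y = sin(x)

The order is 3 (highest derivative is of order 3).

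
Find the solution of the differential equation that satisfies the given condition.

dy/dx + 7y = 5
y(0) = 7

General solution: y = 5/7 + Ce^(-7x)
Applying y(0) = 7: C = 7 - 5/7 = 44/7
Particular solution: y = 5/7 + (44/7)e^(-7x)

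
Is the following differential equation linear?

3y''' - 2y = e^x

Yes. Linear (y and its derivatives appear to the first power only, no products of y terms)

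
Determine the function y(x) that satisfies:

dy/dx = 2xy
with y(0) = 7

General solution: y = Ce^(x²)
Applying IC y(0) = 7:
Particular solution: y = 7e^(x²)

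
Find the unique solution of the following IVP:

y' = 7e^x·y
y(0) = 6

General solution: y = Ce^(7e^x)
Applying IC y(0) = 6:
Particular solution: y = 6e^(7(e^x - 1))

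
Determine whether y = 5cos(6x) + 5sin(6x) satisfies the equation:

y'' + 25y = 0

Verification:
y'' = -180cos(6x) - 180sin(6x)
y'' + 25y ≠ 0 (frequency mismatch: got 36 instead of 25)

No, it is not a solution.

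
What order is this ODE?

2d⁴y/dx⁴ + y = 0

The order is 4 (highest derivative is of order 4).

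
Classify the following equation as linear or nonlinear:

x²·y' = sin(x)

Linear (y and its derivatives appear to the first power only, no products of y terms)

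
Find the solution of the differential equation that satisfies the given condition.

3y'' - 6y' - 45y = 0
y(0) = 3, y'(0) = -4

General solution: y = C₁e^(5x) + C₂e^(-3x)
Applying ICs: C₁ = 5/8, C₂ = 19/8
Particular solution: y = (5/8)e^(5x) + (19/8)e^(-3x)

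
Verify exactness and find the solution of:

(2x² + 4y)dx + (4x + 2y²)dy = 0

Verify exactness: ∂M/∂y = ∂N/∂x ✓
Find F(x,y) such that ∂F/∂x = M, ∂F/∂y = N
Solution: 2x³/3 + 4xy + 2y³/3 = C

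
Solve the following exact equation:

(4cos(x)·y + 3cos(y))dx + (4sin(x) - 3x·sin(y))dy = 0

Verify exactness: ∂M/∂y = ∂N/∂x ✓
Find F(x,y) such that ∂F/∂x = M, ∂F/∂y = N
Solution: 4sin(x)·y + 3x·cos(y) = C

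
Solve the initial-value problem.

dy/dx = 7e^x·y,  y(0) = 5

General solution: y = Ce^(7e^x)
Applying IC y(0) = 5:
Particular solution: y = 5e^(7(e^x - 1))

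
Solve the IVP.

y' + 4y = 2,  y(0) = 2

General solution: y = 1/2 + Ce^(-4x)
Applying y(0) = 2: C = 2 - 1/2 = 3/2
Particular solution: y = 1/2 + (3/2)e^(-4x)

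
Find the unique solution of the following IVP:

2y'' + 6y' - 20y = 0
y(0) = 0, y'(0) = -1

General solution: y = C₁e^(2x) + C₂e^(-5x)
Applying ICs: C₁ = -1/7, C₂ = 1/7
Particular solution: y = -(1/7)e^(2x) + (1/7)e^(-5x)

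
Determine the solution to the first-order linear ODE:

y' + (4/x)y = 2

Using integrating factor method:

General solution: y = (2/5)x + Cx^(-4)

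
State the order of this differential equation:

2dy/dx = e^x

The order is 1 (highest derivative is of order 1).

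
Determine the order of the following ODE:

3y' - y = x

The order is 1 (highest derivative is of order 1).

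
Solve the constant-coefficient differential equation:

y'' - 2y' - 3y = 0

Characteristic equation: r² - 2r - 3 = 0
Roots: r = 3, -1 (distinct real)
General solution: y = C₁e^(3x) + C₂e^(-x)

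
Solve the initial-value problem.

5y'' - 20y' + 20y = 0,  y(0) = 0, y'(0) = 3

General solution: y = (C₁ + C₂x)e^(2x)
Repeated root r = 2
Applying ICs: C₁ = 0, C₂ = 3
Particular solution: y = 3xe^(2x)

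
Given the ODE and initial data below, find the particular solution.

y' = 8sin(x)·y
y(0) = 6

General solution: y = Ce^(-8cos(x))
Applying IC y(0) = 6:
Particular solution: y = 6e^(8(1-cos(x)))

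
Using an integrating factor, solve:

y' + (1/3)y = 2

Using integrating factor method:

General solution: y = 6 + Ce^(-x/3)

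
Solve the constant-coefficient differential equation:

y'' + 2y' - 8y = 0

Characteristic equation: r² + 2r - 8 = 0
Roots: r = 2, -4 (distinct real)
General solution: y = C₁e^(2x) + C₂e^(-4x)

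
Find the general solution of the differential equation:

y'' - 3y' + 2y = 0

Characteristic equation: r² - 3r + 2 = 0
Roots: r = 1, 2 (distinct real)
General solution: y = C₁e^x + C₂e^(2x)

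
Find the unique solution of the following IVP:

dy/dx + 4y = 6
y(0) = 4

General solution: y = 3/2 + Ce^(-4x)
Applying y(0) = 4: C = 4 - 3/2 = 5/2
Particular solution: y = 3/2 + (5/2)e^(-4x)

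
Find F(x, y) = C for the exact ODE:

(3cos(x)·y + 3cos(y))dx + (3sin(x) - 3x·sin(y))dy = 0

Verify exactness: ∂M/∂y = ∂N/∂x ✓
Find F(x,y) such that ∂F/∂x = M, ∂F/∂y = N
Solution: 3sin(x)·y + 3x·cos(y) = C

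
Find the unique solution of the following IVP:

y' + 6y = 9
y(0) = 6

General solution: y = 3/2 + Ce^(-6x)
Applying y(0) = 6: C = 6 - 3/2 = 9/2
Particular solution: y = 3/2 + (9/2)e^(-6x)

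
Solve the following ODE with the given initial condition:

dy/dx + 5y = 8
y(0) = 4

General solution: y = 8/5 + Ce^(-5x)
Applying y(0) = 4: C = 4 - 8/5 = 12/5
Particular solution: y = 8/5 + (12/5)e^(-5x)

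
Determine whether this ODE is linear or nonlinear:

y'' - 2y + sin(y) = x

Nonlinear (sin(y) is nonlinear in y)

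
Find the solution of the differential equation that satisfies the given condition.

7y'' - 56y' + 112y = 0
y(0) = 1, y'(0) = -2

General solution: y = (C₁ + C₂x)e^(4x)
Repeated root r = 4
Applying ICs: C₁ = 1, C₂ = -6
Particular solution: y = (1 - 6x)e^(4x)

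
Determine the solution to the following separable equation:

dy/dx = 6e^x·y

Separating variables and integrating:
ln|y| = 6e^x + C

General solution: y = Ce^(6e^x)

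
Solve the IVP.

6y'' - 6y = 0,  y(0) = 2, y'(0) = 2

General solution: y = C₁e^x + C₂e^(-x)
Applying ICs: C₁ = 2, C₂ = 0
Particular solution: y = 2e^x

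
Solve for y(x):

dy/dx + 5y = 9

Using integrating factor method:

General solution: y = 9/5 + Ce^(-5x)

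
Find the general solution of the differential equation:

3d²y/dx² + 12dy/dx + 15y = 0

Characteristic equation: 3r² + 12r + 15 = 0
Divide by 3: r² + 4r + 5 = 0
Roots: r = -2 ± i (complex conjugates)
General solution: y = e^(-2x)(C₁cos(x) + C₂sin(x))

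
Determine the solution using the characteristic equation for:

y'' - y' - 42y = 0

Characteristic equation: r² - r - 42 = 0
Roots: r = 7, -6 (distinct real)
General solution: y = C₁e^(7x) + C₂e^(-6x)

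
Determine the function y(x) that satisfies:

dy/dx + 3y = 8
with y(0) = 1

General solution: y = 8/3 + Ce^(-3x)
Applying y(0) = 1: C = 1 - 8/3 = -5/3
Particular solution: y = 8/3 - (5/3)e^(-3x)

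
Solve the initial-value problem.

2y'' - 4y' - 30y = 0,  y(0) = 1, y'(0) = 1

General solution: y = C₁e^(5x) + C₂e^(-3x)
Applying ICs: C₁ = 1/2, C₂ = 1/2
Particular solution: y = (1/2)e^(5x) + (1/2)e^(-3x)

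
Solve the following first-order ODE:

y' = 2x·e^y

Separating variables and integrating:
-e^(-y) = x² + C

General solution: y = -ln(C - x²)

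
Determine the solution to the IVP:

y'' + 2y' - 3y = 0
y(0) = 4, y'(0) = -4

General solution: y = C₁e^x + C₂e^(-3x)
Applying ICs: C₁ = 2, C₂ = 2
Particular solution: y = 2e^x + 2e^(-3x)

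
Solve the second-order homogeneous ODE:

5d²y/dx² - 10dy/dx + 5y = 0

Characteristic equation: 5r² - 10r + 5 = 0
Divide by 5: r² - 2r + 1 = 0
Factored: (r - 1)² = 0
Repeated root: r = 1
General solution: y = (C₁ + C₂x)e^x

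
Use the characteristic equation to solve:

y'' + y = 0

Characteristic equation: r² + 1 = 0
Roots: r = ±i (complex conjugates)
General solution: y = C₁cos(x) + C₂sin(x)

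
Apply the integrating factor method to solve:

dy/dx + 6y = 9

Using integrating factor method:

General solution: y = 3/2 + Ce^(-6x)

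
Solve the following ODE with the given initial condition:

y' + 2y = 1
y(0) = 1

General solution: y = 1/2 + Ce^(-2x)
Applying y(0) = 1: C = 1 - 1/2 = 1/2
Particular solution: y = 1/2 + (1/2)e^(-2x)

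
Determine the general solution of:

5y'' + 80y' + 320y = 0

Characteristic equation: 5r² + 80r + 320 = 0
Divide by 5: r² + 16r + 64 = 0
Factored: (r + 8)² = 0
Repeated root: r = -8
General solution: y = (C₁ + C₂x)e^(-8x)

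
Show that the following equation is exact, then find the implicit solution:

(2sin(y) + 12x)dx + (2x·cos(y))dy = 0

Verify exactness: ∂M/∂y = ∂N/∂x ✓
Find F(x,y) such that ∂F/∂x = M, ∂F/∂y = N
Solution: 2x·sin(y) + 6x² = C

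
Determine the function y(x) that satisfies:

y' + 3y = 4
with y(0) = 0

General solution: y = 4/3 + Ce^(-3x)
Applying y(0) = 0: C = 0 - 4/3 = -4/3
Particular solution: y = 4/3 - (4/3)e^(-3x)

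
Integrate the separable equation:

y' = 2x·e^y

Separating variables and integrating:
-e^(-y) = x² + C

General solution: y = -ln(C - x²)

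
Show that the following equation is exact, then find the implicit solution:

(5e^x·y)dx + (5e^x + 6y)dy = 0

Verify exactness: ∂M/∂y = ∂N/∂x ✓
Find F(x,y) such that ∂F/∂x = M, ∂F/∂y = N
Solution: 5e^x·y + 3y² = C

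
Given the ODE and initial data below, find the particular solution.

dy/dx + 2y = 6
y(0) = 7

General solution: y = 3 + Ce^(-2x)
Applying y(0) = 7: C = 7 - 3 = 4
Particular solution: y = 3 + 4e^(-2x)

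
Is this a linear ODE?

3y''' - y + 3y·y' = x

No. Nonlinear (product y·y')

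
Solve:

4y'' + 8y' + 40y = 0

Characteristic equation: 4r² + 8r + 40 = 0
Divide by 4: r² + 2r + 10 = 0
Roots: r = -1 ± 3i (complex conjugates)
General solution: y = e^(-x)(C₁cos(3x) + C₂sin(3x))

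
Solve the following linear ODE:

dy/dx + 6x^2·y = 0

Using integrating factor method:

General solution: y = Ce^(-2x^3)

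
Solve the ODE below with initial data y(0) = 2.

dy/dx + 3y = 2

General solution: y = 2/3 + Ce^(-3x)
Applying y(0) = 2: C = 2 - 2/3 = 4/3
Particular solution: y = 2/3 + (4/3)e^(-3x)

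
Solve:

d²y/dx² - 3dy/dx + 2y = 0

Characteristic equation: r² - 3r + 2 = 0
Roots: r = 1, 2 (distinct real)
General solution: y = C₁e^x + C₂e^(2x)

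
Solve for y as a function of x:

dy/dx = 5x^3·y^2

Separating variables and integrating:
-1/y = 5x^4/4 + C

General solution: y^-1 = (-5/4)x^4 + C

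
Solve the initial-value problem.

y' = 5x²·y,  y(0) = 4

General solution: y = Ce^(5x³/3)
Applying IC y(0) = 4:
Particular solution: y = 4e^(5x³/3)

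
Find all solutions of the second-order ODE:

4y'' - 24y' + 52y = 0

Characteristic equation: 4r² - 24r + 52 = 0
Divide by 4: r² - 6r + 13 = 0
Roots: r = 3 ± 2i (complex conjugates)
General solution: y = e^(3x)(C₁cos(2x) + C₂sin(2x))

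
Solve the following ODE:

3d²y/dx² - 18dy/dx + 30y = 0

Characteristic equation: 3r² - 18r + 30 = 0
Divide by 3: r² - 6r + 10 = 0
Roots: r = 3 ± i (complex conjugates)
General solution: y = e^(3x)(C₁cos(x) + C₂sin(x))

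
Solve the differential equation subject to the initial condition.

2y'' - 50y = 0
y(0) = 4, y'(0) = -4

General solution: y = C₁e^(5x) + C₂e^(-5x)
Applying ICs: C₁ = 8/5, C₂ = 12/5
Particular solution: y = (8/5)e^(5x) + (12/5)e^(-5x)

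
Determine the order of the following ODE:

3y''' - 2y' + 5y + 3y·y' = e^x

The order is 3 (highest derivative is of order 3).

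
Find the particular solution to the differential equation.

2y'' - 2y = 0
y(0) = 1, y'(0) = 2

General solution: y = C₁e^x + C₂e^(-x)
Applying ICs: C₁ = 3/2, C₂ = -1/2
Particular solution: y = (3/2)e^x - (1/2)e^(-x)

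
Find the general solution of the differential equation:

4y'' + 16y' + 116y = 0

Characteristic equation: 4r² + 16r + 116 = 0
Divide by 4: r² + 4r + 29 = 0
Roots: r = -2 ± 5i (complex conjugates)
General solution: y = e^(-2x)(C₁cos(5x) + C₂sin(5x))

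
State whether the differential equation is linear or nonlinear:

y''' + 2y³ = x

Nonlinear (y³ term)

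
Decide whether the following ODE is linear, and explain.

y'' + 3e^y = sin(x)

Nonlinear (e^y is nonlinear in y)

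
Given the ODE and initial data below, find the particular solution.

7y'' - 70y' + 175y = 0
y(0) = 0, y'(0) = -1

General solution: y = (C₁ + C₂x)e^(5x)
Repeated root r = 5
Applying ICs: C₁ = 0, C₂ = -1
Particular solution: y = -xe^(5x)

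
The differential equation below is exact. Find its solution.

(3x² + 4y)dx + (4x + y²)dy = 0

Verify exactness: ∂M/∂y = ∂N/∂x ✓
Find F(x,y) such that ∂F/∂x = M, ∂F/∂y = N
Solution: x³ + 4xy + y³/3 = C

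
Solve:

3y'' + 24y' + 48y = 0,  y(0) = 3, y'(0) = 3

General solution: y = (C₁ + C₂x)e^(-4x)
Repeated root r = -4
Applying ICs: C₁ = 3, C₂ = 15
Particular solution: y = (3 + 15x)e^(-4x)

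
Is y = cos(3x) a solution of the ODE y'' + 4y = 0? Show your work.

Verification:
y'' = -9cos(3x)
y'' + 4y ≠ 0 (frequency mismatch: got 9 instead of 4)

No, it is not a solution.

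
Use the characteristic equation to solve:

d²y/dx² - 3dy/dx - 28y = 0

Characteristic equation: r² - 3r - 28 = 0
Roots: r = 7, -4 (distinct real)
General solution: y = C₁e^(7x) + C₂e^(-4x)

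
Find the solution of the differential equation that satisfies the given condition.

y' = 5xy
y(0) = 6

General solution: y = Ce^(5x²/2)
Applying IC y(0) = 6:
Particular solution: y = 6e^(5x²/2)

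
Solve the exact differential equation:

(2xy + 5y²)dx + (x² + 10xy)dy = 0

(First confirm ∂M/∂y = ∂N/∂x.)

Verify exactness: ∂M/∂y = ∂N/∂x ✓
Find F(x,y) such that ∂F/∂x = M, ∂F/∂y = N
Solution: x²y + 5xy² = C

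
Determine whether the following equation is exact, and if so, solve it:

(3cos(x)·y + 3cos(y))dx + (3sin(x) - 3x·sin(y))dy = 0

Verify exactness: ∂M/∂y = ∂N/∂x ✓
Find F(x,y) such that ∂F/∂x = M, ∂F/∂y = N
Solution: 3sin(x)·y + 3x·cos(y) = C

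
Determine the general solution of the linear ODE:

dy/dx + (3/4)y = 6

Using integrating factor method:

General solution: y = 8 + Ce^(-3x/4)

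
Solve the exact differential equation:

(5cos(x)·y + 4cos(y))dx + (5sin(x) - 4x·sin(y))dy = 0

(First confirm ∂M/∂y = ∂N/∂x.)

Verify exactness: ∂M/∂y = ∂N/∂x ✓
Find F(x,y) such that ∂F/∂x = M, ∂F/∂y = N
Solution: 5sin(x)·y + 4x·cos(y) = C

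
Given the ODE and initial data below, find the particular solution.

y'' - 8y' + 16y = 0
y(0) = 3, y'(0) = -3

General solution: y = (C₁ + C₂x)e^(4x)
Repeated root r = 4
Applying ICs: C₁ = 3, C₂ = -15
Particular solution: y = (3 - 15x)e^(4x)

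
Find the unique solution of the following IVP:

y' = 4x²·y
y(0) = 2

General solution: y = Ce^(4x³/3)
Applying IC y(0) = 2:
Particular solution: y = 2e^(4x³/3)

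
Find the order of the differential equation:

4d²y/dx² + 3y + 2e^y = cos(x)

The order is 2 (highest derivative is of order 2).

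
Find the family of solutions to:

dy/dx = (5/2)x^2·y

Separating variables and integrating:
ln|y| = 5x^3/6 + C

General solution: y = Ce^(5x^3/6)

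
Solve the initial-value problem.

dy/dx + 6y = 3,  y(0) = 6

General solution: y = 1/2 + Ce^(-6x)
Applying y(0) = 6: C = 6 - 1/2 = 11/2
Particular solution: y = 1/2 + (11/2)e^(-6x)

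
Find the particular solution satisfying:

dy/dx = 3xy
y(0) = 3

General solution: y = Ce^(3x²/2)
Applying IC y(0) = 3:
Particular solution: y = 3e^(3x²/2)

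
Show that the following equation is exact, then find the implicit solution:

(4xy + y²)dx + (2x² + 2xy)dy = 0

Verify exactness: ∂M/∂y = ∂N/∂x ✓
Find F(x,y) such that ∂F/∂x = M, ∂F/∂y = N
Solution: 2x²y + xy² = C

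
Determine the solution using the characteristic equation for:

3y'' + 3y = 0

Characteristic equation: 3r² + 3 = 0
Divide by 3: r² + 1 = 0
Roots: r = ±i (complex conjugates)
General solution: y = C₁cos(x) + C₂sin(x)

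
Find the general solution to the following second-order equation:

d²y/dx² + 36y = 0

Characteristic equation: r² + 36 = 0
Roots: r = ±6i (complex conjugates)
General solution: y = C₁cos(6x) + C₂sin(6x)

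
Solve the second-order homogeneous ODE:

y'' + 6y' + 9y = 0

Characteristic equation: r² + 6r + 9 = 0
Factored: (r + 3)² = 0
Repeated root: r = -3
General solution: y = (C₁ + C₂x)e^(-3x)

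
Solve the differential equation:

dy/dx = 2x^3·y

Separating variables and integrating:
ln|y| = x^4/2 + C

General solution: y = Ce^(x^4/2)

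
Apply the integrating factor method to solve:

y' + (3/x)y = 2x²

Using integrating factor method:

General solution: y = (1/3)x^3 + Cx^(-3)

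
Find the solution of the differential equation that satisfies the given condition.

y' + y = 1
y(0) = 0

General solution: y = 1 + Ce^(-x)
Applying y(0) = 0: C = 0 - 1 = -1
Particular solution: y = 1 - e^(-x)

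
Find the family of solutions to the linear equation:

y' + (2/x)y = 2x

Using integrating factor method:

General solution: y = (1/2)x^2 + Cx^(-2)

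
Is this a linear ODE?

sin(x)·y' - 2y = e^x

Yes. Linear (y and its derivatives appear to the first power only, no products of y terms)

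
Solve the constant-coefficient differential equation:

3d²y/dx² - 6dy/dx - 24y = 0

Characteristic equation: 3r² - 6r - 24 = 0
Divide by 3: r² - 2r - 8 = 0
Roots: r = 4, -2 (distinct real)
General solution: y = C₁e^(4x) + C₂e^(-2x)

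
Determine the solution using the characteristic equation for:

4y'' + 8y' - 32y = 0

Characteristic equation: 4r² + 8r - 32 = 0
Divide by 4: r² + 2r - 8 = 0
Roots: r = 2, -4 (distinct real)
General solution: y = C₁e^(2x) + C₂e^(-4x)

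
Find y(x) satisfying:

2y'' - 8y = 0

Characteristic equation: 2r² - 8 = 0
Divide by 2: r² - 4 = 0
Roots: r = 2, -2 (distinct real)
General solution: y = C₁e^(2x) + C₂e^(-2x)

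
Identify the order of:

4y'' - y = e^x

The order is 2 (highest derivative is of order 2).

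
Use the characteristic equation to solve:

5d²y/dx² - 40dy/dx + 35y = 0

Characteristic equation: 5r² - 40r + 35 = 0
Divide by 5: r² - 8r + 7 = 0
Roots: r = 1, 7 (distinct real)
General solution: y = C₁e^x + C₂e^(7x)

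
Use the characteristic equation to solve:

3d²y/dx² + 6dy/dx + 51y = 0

Characteristic equation: 3r² + 6r + 51 = 0
Divide by 3: r² + 2r + 17 = 0
Roots: r = -1 ± 4i (complex conjugates)
General solution: y = e^(-x)(C₁cos(4x) + C₂sin(4x))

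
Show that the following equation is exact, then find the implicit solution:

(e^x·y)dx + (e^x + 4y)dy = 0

Verify exactness: ∂M/∂y = ∂N/∂x ✓
Find F(x,y) such that ∂F/∂x = M, ∂F/∂y = N
Solution: e^x·y + 2y² = C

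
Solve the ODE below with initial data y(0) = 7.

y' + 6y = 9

General solution: y = 3/2 + Ce^(-6x)
Applying y(0) = 7: C = 7 - 3/2 = 11/2
Particular solution: y = 3/2 + (11/2)e^(-6x)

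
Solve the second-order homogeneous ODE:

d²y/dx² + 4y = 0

Characteristic equation: r² + 4 = 0
Roots: r = ±2i (complex conjugates)
General solution: y = C₁cos(2x) + C₂sin(2x)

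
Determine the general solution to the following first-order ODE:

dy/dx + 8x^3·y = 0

Using integrating factor method:

General solution: y = Ce^(-2x^4)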